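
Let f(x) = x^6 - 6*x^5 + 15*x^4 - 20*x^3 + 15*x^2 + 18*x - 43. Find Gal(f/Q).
The polynomial f is an irreducible sextic over Q, so G = Gal(f/Q) is one of the 16 transitive subgroups 6T1, ..., 6T16 of S_6. The discriminant of f is 746496000000 = 864000^2, a perfect square, so G is contained in A_6. The transitive groups of degree 6 contained in A_6 are: A_4 (6T4, order 12), S_4 (6T7, order 24), (C_3 x C_3) : C_4 (6T10, order 36), PSL(2,5) (6T12, order 60), A_6 (6T15, order 360). By Dedekind's theorem, for a prime p not dividing disc(f) the degrees of the irreducible factors of f mod p form the cycle type of an element of G. Factoring f modulo the 6 such primes p <= 23 (skipping 2, 3, 5, which divide the discriminant), each new pattern first appears at: mod 7: f = (x + 2)(x^5 + 6x^4 + 3x^3 + 2x^2 + 4x + 3), pattern 5+1; mod 23: f = (x + 6)(x + 11)(x + 20)(x^3 + 3x^2 + 4x + 8), pattern 3+1+1+1. No other pattern occurs in this range, so the set of observed cycle types is {5+1, 3+1+1+1}. Among the candidates above, the only group containing elements of all these cycle types is A_6 (6T15) — each of A_4 (6T4), S_4 (6T7), (C_3 x C_3) : C_4 (6T10), PSL(2,5) (6T12) lacks at least one of them. Hence G = A_6 (6T15), of order 360.

A_6, the alternating group on 6 letters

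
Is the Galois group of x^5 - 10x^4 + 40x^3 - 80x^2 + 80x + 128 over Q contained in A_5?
No

The polynomial is irreducible of degree 5 over Q. Its discriminant is 2048000000000, which is not a perfect square. A Galois group lies in the alternating group exactly when the discriminant is a square in Q, so the Galois group (F_20) is not contained in A_5.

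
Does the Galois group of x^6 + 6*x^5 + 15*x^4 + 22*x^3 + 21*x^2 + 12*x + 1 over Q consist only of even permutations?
No

The polynomial is irreducible of degree 6 over Q. Its discriminant is 5038848, which is not a perfect square. A Galois group lies in the alternating group exactly when the discriminant is a square in Q, so the Galois group (S_3 x S_3) is not contained in A_6.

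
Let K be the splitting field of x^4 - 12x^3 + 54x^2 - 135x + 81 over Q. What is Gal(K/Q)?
S_4 (order 24)

The polynomial is an irreducible quartic over Q and its discriminant is -150397803, which is not a perfect square, so the Galois group is not contained in A_4. The resolvent cubic y^3 - 54*y^2 + 1296*y - 12393 is irreducible over Q. An irreducible resolvent with non-square discriminant gives S_4.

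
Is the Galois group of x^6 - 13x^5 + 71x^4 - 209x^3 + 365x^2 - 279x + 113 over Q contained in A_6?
No

The polynomial is irreducible of degree 6 over Q. Its discriminant is -3074760881305687, which is not a perfect square. A Galois group lies in the alternating group exactly when the discriminant is a square in Q, so the Galois group (C_6) is not contained in A_6.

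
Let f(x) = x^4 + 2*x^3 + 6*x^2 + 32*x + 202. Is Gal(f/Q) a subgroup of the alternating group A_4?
The polynomial is irreducible of degree 4 over Q. Its discriminant is 1666598976 = 40824^2, a perfect square. A Galois group lies in the alternating group exactly when the discriminant is a square in Q, so the Galois group (A_4) is contained in A_4.

Yes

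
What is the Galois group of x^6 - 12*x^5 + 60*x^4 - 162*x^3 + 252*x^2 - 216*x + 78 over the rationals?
6T9: S_3 x S_3

The polynomial f is an irreducible sextic over Q, so G = Gal(f/Q) is one of the 16 transitive subgroups 6T1, ..., 6T16 of S_6. The discriminant of f is 5038848, which is not a perfect square, so G is not contained in A_6. The transitive groups of degree 6 not contained in A_6 are: C_6 (6T1, order 6), S_3 (6T2, order 6), D_6 (6T3, order 12), C_3 x S_3 (6T5, order 18), A_4 x C_2 (6T6, order 24), S_4 (6T8, order 24), S_3 x S_3 (6T9, order 36), S_4 x C_2 (6T11, order 48), (S_3 x S_3) : C_2 (6T13, order 72), PGL(2,5) (6T14, order 120), S_6 (6T16, order 720). By Dedekind's theorem, for a prime p not dividing disc(f) the degrees of the irreducible factors of f mod p form the cycle type of an element of G. Factoring f modulo the 23 such primes p <= 97 (skipping 2, 3, which divide the discriminant), each new pattern first appears at: mod 5: f = (x^6 + 3x^5 + 3x^3 + 2x^2 + 4x + 3), pattern 6; mod 11: f = (x + 1)(x + 3)(x^2 + 2x + 6)(x^2 + 4x + 8), pattern 2+2+1+1; mod 13: f = (x)(x + 3)(x + 4)(x^3 + 7x^2 + 12x + 8), pattern 3+1+1+1; mod 31: f = (x^2 + 4x + 12)(x^2 + 5x + 28)(x^2 + 10x + 3), pattern 2+2+2; mod 97: f = (x^3 + 91x^2 + 12x + 1)(x^3 + 91x^2 + 12x + 78), pattern 3+3. No other pattern occurs in this range, so the set of observed cycle types is {6, 2+2+1+1, 3+1+1+1, 2+2+2, 3+3}. The candidates containing elements of all these cycle types are S_3 x S_3 (6T9) of order 36, (S_3 x S_3) : C_2 (6T13) of order 72, S_6 (6T16) of order 720; the others are excluded. The observed types are precisely the cycle types that occur in S_3 x S_3 (6T9) (apart from the identity). Each of the other remaining candidates has further cycle types, and by the Chebotarev density theorem the matching factorization patterns would occur for a proportion of primes equal to their share of the group: (S_3 x S_3) : C_2 (6T13) additionally contains elements of type 4+2, 3+2+1, 2+1+1+1+1 (36 of its 72 elements, about 50% of primes); S_6 (6T16) additionally contains elements of type 5+1, 4+2, 4+1+1, 3+2+1, 2+1+1+1+1 (459 of its 720 elements, about 64% of primes). None of the 23 primes tested shows any such pattern (for each of these groups the chance of that is below 10^-4), which rules them out. Hence G = S_3 x S_3 (6T9), of order 36.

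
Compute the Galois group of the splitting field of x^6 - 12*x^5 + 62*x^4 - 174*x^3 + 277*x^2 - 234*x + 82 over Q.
The polynomial f is an irreducible sextic over Q, so G = Gal(f/Q) is one of the 16 transitive subgroups 6T1, ..., 6T16 of S_6. The discriminant of f is -187648, which is not a perfect square, so G is not contained in A_6. The transitive groups of degree 6 not contained in A_6 are: C_6 (6T1, order 6), S_3 (6T2, order 6), D_6 (6T3, order 12), C_3 x S_3 (6T5, order 18), A_4 x C_2 (6T6, order 24), S_4 (6T8, order 24), S_3 x S_3 (6T9, order 36), S_4 x C_2 (6T11, order 48), (S_3 x S_3) : C_2 (6T13, order 72), PGL(2,5) (6T14, order 120), S_6 (6T16, order 720). By Dedekind's theorem, for a prime p not dividing disc(f) the degrees of the irreducible factors of f mod p form the cycle type of an element of G. Factoring f modulo the 29 such primes p <= 113 (skipping 2, which divides the discriminant), each new pattern first appears at: mod 3: f = (x^6 + 2x^4 + x^2 + 1), pattern 6; mod 5: f = (x + 2)(x^2 + 2x + 4)(x^3 + 4x^2 + 3x + 4), pattern 3+2+1; mod 7: f = (x^2 + 2x + 5)(x^4 + x^2 + 6x + 1), pattern 4+2; mod 17: f = (x^3 + 11x^2 + 13x + 4)(x^3 + 11x^2 + 13x + 12), pattern 3+3; mod 19: f = (x^2 + 6x + 10)(x^2 + 8x + 4)(x^2 + 12x + 3), pattern 2+2+2; mod 37: f = (x + 19)(x + 32)(x^2 + 12x + 7)(x^2 + 36x + 8), pattern 2+2+1+1; mod 41: f = (x)(x + 15)(x + 20)(x^3 + 35x^2 + 13x + 23), pattern 3+1+1+1; mod 113: f = (x + 9)(x + 19)(x + 21)(x + 77)(x^2 + 88x + 36), pattern 2+1+1+1+1. No other pattern occurs in this range, so the set of observed cycle types is {6, 3+2+1, 4+2, 3+3, 2+2+2, 2+2+1+1, 3+1+1+1, 2+1+1+1+1}. The candidates containing elements of all these cycle types are (S_3 x S_3) : C_2 (6T13) of order 72, S_6 (6T16) of order 720; the others are excluded. The observed types are precisely the cycle types that occur in (S_3 x S_3) : C_2 (6T13) (apart from the identity). Each of the other remaining candidates has further cycle types, and by the Chebotarev density theorem the matching factorization patterns would occur for a proportion of primes equal to their share of the group: S_6 (6T16) additionally contains elements of type 5+1, 4+1+1 (234 of its 720 elements, about 32% of primes). None of the 29 primes tested shows any such pattern (for each of these groups the chance of that is below 10^-4), which rules them out. Hence G = (S_3 x S_3) : C_2 (6T13), of order 72.

(S_3 x S_3) : C_2 (also written G72)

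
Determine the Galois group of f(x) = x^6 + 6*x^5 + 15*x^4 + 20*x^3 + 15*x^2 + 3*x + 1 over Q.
The polynomial f is an irreducible sextic over Q, so G = Gal(f/Q) is one of the 16 transitive subgroups 6T1, ..., 6T16 of S_6. The discriminant of f is -9059283, which is not a perfect square, so G is not contained in A_6. The transitive groups of degree 6 not contained in A_6 are: C_6 (6T1, order 6), S_3 (6T2, order 6), D_6 (6T3, order 12), C_3 x S_3 (6T5, order 18), A_4 x C_2 (6T6, order 24), S_4 (6T8, order 24), S_3 x S_3 (6T9, order 36), S_4 x C_2 (6T11, order 48), (S_3 x S_3) : C_2 (6T13, order 72), PGL(2,5) (6T14, order 120), S_6 (6T16, order 720). By Dedekind's theorem, for a prime p not dividing disc(f) the degrees of the irreducible factors of f mod p form the cycle type of an element of G. Factoring f modulo the 28 such primes p <= 127 (skipping 3, 17, 43, which divide the discriminant), each new pattern first appears at: mod 2: f = (x^6 + x^4 + x^2 + x + 1), pattern 6; mod 7: f = (x + 2)(x^2 + 6x + 4)(x^3 + 5x^2 + x + 1), pattern 3+2+1; mod 11: f = (x^2 + 1)(x^4 + 6x^3 + 3x^2 + 3x + 1), pattern 4+2; mod 13: f = (x + 4)(x + 9)(x^2 + x + 3)(x^2 + 5x + 10), pattern 2+2+1+1; mod 61: f = (x + 41)(x + 52)(x + 58)(x + 60)(x^2 + 39x + 27), pattern 2+1+1+1+1; mod 97: f = (x + 49)(x + 86)(x + 88)(x^3 + 74x^2 + 11x + 1), pattern 3+1+1+1; mod 113: f = (x^2 + 51x + 9)(x^2 + 70x + 61)(x^2 + 111x + 7), pattern 2+2+2; mod 127: f = (x^3 + 42x^2 + 60x + 1)(x^3 + 91x^2 + 70x + 1), pattern 3+3. No other pattern occurs in this range, so the set of observed cycle types is {6, 3+2+1, 4+2, 2+2+1+1, 2+1+1+1+1, 3+1+1+1, 2+2+2, 3+3}. The candidates containing elements of all these cycle types are (S_3 x S_3) : C_2 (6T13) of order 72, S_6 (6T16) of order 720; the others are excluded. The observed types are precisely the cycle types that occur in (S_3 x S_3) : C_2 (6T13) (apart from the identity). Each of the other remaining candidates has further cycle types, and by the Chebotarev density theorem the matching factorization patterns would occur for a proportion of primes equal to their share of the group: S_6 (6T16) additionally contains elements of type 5+1, 4+1+1 (234 of its 720 elements, about 32% of primes). None of the 28 primes tested shows any such pattern (for each of these groups the chance of that is below 10^-4), which rules them out. Hence G = (S_3 x S_3) : C_2 (6T13), of order 72.

6T13: (S_3 x S_3) : C_2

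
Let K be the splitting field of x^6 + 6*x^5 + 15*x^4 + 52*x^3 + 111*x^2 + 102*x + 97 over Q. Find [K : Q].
The degree of the splitting field over Q equals the order of the Galois group, so first determine the group. The polynomial f is an irreducible sextic over Q, so G = Gal(f/Q) is one of the 16 transitive subgroups 6T1, ..., 6T16 of S_6. The discriminant of f is 1352605460594688, which is not a perfect square, so G is not contained in A_6. The transitive groups of degree 6 not contained in A_6 are: C_6 (6T1, order 6), S_3 (6T2, order 6), D_6 (6T3, order 12), C_3 x S_3 (6T5, order 18), A_4 x C_2 (6T6, order 24), S_4 (6T8, order 24), S_3 x S_3 (6T9, order 36), S_4 x C_2 (6T11, order 48), (S_3 x S_3) : C_2 (6T13, order 72), PGL(2,5) (6T14, order 120), S_6 (6T16, order 720). By Dedekind's theorem, for a prime p not dividing disc(f) the degrees of the irreducible factors of f mod p form the cycle type of an element of G. Factoring f modulo the 79 such primes p <= 419 (skipping 2, 3, which divide the discriminant), each new pattern first appears at: mod 5: f = (x^6 + x^5 + 2x^3 + x^2 + 2x + 2), pattern 6; mod 7: f = (x^2 + 1)(x^2 + x + 4)(x^2 + 5x + 5), pattern 2+2+2; mod 11: f = (x + 2)(x + 5)(x^2 + x + 1)(x^2 + 9x + 2), pattern 2+2+1+1; mod 13: f = (x^3 + 3x^2 + 3x + 10)(x^3 + 3x^2 + 3x + 11), pattern 3+3; mod 97: f = (x)(x + 37)(x + 48)(x + 55)(x + 63)(x + 94), pattern 1+1+1+1+1+1. No other pattern occurs in this range, so the set of observed cycle types is {6, 2+2+2, 2+2+1+1, 3+3, 1+1+1+1+1+1}. The candidates containing elements of all these cycle types are D_6 (6T3) of order 12, A_4 x C_2 (6T6) of order 24, S_3 x S_3 (6T9) of order 36, S_4 x C_2 (6T11) of order 48, (S_3 x S_3) : C_2 (6T13) of order 72, PGL(2,5) (6T14) of order 120, S_6 (6T16) of order 720; the others are excluded. The observed types are precisely the cycle types that occur in D_6 (6T3). Each of the other remaining candidates has further cycle types, and by the Chebotarev density theorem the matching factorization patterns would occur for a proportion of primes equal to their share of the group: A_4 x C_2 (6T6) additionally contains elements of type 2+1+1+1+1 (3 of its 24 elements, about 12% of primes); S_3 x S_3 (6T9) additionally contains elements of type 3+1+1+1 (4 of its 36 elements, about 11% of primes); S_4 x C_2 (6T11) additionally contains elements of type 4+2, 4+1+1, 2+1+1+1+1 (15 of its 48 elements, about 31% of primes); (S_3 x S_3) : C_2 (6T13) additionally contains elements of type 4+2, 3+2+1, 3+1+1+1, 2+1+1+1+1 (40 of its 72 elements, about 56% of primes); PGL(2,5) (6T14) additionally contains elements of type 5+1, 4+1+1 (54 of its 120 elements, about 45% of primes); S_6 (6T16) additionally contains elements of type 5+1, 4+2, 4+1+1, 3+2+1, 3+1+1+1, 2+1+1+1+1 (499 of its 720 elements, about 69% of primes). None of the 79 primes tested shows any such pattern (for each of these groups the chance of that is below 10^-4), which rules them out. Hence G = D_6 (6T3), of order 12. The Galois group D_6 (6T3) has order 12, so the splitting field has degree 12 over Q.

12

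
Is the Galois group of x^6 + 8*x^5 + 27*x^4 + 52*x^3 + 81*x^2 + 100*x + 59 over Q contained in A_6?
The polynomial is irreducible of degree 6 over Q. Its discriminant is -95929008128, which is not a perfect square. A Galois group lies in the alternating group exactly when the discriminant is a square in Q, so the Galois group (S_4 x C_2) is not contained in A_6.

No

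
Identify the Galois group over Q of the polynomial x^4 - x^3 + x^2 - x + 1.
C_4, the cyclic group of order 4

The polynomial is an irreducible quartic over Q and its discriminant is 125, which is not a perfect square, so the Galois group is not contained in A_4. The resolvent cubic y^3 - y^2 - 3*y + 2 has exactly one rational root, so the Galois group is C_4 or D_4. The quartic becomes reducible over Q(sqrt(disc)), so the group is C_4.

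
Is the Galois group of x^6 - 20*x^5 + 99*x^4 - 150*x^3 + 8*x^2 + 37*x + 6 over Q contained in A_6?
The polynomial is irreducible of degree 6 over Q. Its discriminant is 1770264843169 = 1330513^2, a perfect square. A Galois group lies in the alternating group exactly when the discriminant is a square in Q, so the Galois group (PSL(2,5)) is contained in A_6.

Yes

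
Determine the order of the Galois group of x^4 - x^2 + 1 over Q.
4

The degree of the splitting field over Q equals the order of the Galois group, so first determine the group. The polynomial is an irreducible quartic over Q and its discriminant is 144 = 12^2, a perfect square, so the Galois group is contained in A_4. The resolvent cubic y^3 + y^2 - 4*y - 4 splits completely over Q, which gives the Klein four-group V_4. The Galois group V_4 (4T2) has order 4, so the splitting field has degree 4 over Q.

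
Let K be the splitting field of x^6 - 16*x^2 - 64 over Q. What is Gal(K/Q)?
S_4 (also written S4+)

The polynomial f is an irreducible sextic over Q, so G = Gal(f/Q) is one of the 16 transitive subgroups 6T1, ..., 6T16 of S_6. The discriminant of f is 36352603193344 = 6029312^2, a perfect square, so G is contained in A_6. The transitive groups of degree 6 contained in A_6 are: A_4 (6T4, order 12), S_4 (6T7, order 24), (C_3 x C_3) : C_4 (6T10, order 36), PSL(2,5) (6T12, order 60), A_6 (6T15, order 360). By Dedekind's theorem, for a prime p not dividing disc(f) the degrees of the irreducible factors of f mod p form the cycle type of an element of G. Factoring f modulo the 79 such primes p <= 419 (skipping 2, 23, which divide the discriminant), each new pattern first appears at: mod 3: f = (x^3 + x^2 + 2x + 1)(x^3 + 2x^2 + 2x + 2), pattern 3+3; mod 5: f = (x^2 + 2)(x^4 + 3x^2 + 3), pattern 4+2; mod 19: f = (x + 9)(x + 10)(x^2 + x + 3)(x^2 + 18x + 3), pattern 2+2+1+1; mod 223: f = (x + 32)(x + 67)(x + 109)(x + 114)(x + 156)(x + 191), pattern 1+1+1+1+1+1. No other pattern occurs in this range, so the set of observed cycle types is {3+3, 4+2, 2+2+1+1, 1+1+1+1+1+1}. The candidates containing elements of all these cycle types are S_4 (6T7) of order 24, (C_3 x C_3) : C_4 (6T10) of order 36, A_6 (6T15) of order 360; the others are excluded. The observed types are precisely the cycle types that occur in S_4 (6T7). Each of the other remaining candidates has further cycle types, and by the Chebotarev density theorem the matching factorization patterns would occur for a proportion of primes equal to their share of the group: (C_3 x C_3) : C_4 (6T10) additionally contains elements of type 3+1+1+1 (4 of its 36 elements, about 11% of primes); A_6 (6T15) additionally contains elements of type 5+1, 3+1+1+1 (184 of its 360 elements, about 51% of primes). None of the 79 primes tested shows any such pattern (for each of these groups the chance of that is below 10^-4), which rules them out. Hence G = S_4 (6T7), of order 24.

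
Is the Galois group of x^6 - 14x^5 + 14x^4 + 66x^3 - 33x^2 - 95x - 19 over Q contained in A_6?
Yes

The polynomial is irreducible of degree 6 over Q. Its discriminant is 1770264843169 = 1330513^2, a perfect square. A Galois group lies in the alternating group exactly when the discriminant is a square in Q, so the Galois group (PSL(2,5)) is contained in A_6.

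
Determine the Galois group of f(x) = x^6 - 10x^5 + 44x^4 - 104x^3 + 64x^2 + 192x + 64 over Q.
The polynomial f is an irreducible sextic over Q, so G = Gal(f/Q) is one of the 16 transitive subgroups 6T1, ..., 6T16 of S_6. The discriminant of f is 564385546240000 = 23756800^2, a perfect square, so G is contained in A_6. The transitive groups of degree 6 contained in A_6 are: A_4 (6T4, order 12), S_4 (6T7, order 24), (C_3 x C_3) : C_4 (6T10, order 36), PSL(2,5) (6T12, order 60), A_6 (6T15, order 360). By Dedekind's theorem, for a prime p not dividing disc(f) the degrees of the irreducible factors of f mod p form the cycle type of an element of G. Factoring f modulo the 19 such primes p <= 79 (skipping 2, 5, 29, which divide the discriminant), each new pattern first appears at: mod 3: f = (x^2 + 2x + 2)(x^4 + x + 2), pattern 4+2; mod 11: f = (x^3 + 2x^2 + x + 8)(x^3 + 10x^2 + x + 8), pattern 3+3; mod 19: f = (x + 1)(x + 3)(x^2 + x + 9)(x^2 + 4x + 8), pattern 2+2+1+1; mod 61: f = (x + 7)(x + 21)(x + 54)(x^3 + 30x^2 + 12x + 8), pattern 3+1+1+1. No other pattern occurs in this range, so the set of observed cycle types is {4+2, 3+3, 2+2+1+1, 3+1+1+1}. The candidates containing elements of all these cycle types are (C_3 x C_3) : C_4 (6T10) of order 36, A_6 (6T15) of order 360; the others are excluded. The observed types are precisely the cycle types that occur in (C_3 x C_3) : C_4 (6T10) (apart from the identity). Each of the other remaining candidates has further cycle types, and by the Chebotarev density theorem the matching factorization patterns would occur for a proportion of primes equal to their share of the group: A_6 (6T15) additionally contains elements of type 5+1 (144 of its 360 elements, about 40% of primes). None of the 19 primes tested shows any such pattern (for each of these groups the chance of that is below 10^-4), which rules them out. Hence G = (C_3 x C_3) : C_4 (6T10), of order 36.

(C_3 x C_3) : C_4 (order 36)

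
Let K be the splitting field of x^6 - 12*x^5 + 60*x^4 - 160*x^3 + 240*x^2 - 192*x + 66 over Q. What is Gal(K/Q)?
The polynomial f is an irreducible sextic over Q, so G = Gal(f/Q) is one of the 16 transitive subgroups 6T1, ..., 6T16 of S_6. The discriminant of f is -1492992, which is not a perfect square, so G is not contained in A_6. The transitive groups of degree 6 not contained in A_6 are: C_6 (6T1, order 6), S_3 (6T2, order 6), D_6 (6T3, order 12), C_3 x S_3 (6T5, order 18), A_4 x C_2 (6T6, order 24), S_4 (6T8, order 24), S_3 x S_3 (6T9, order 36), S_4 x C_2 (6T11, order 48), (S_3 x S_3) : C_2 (6T13, order 72), PGL(2,5) (6T14, order 120), S_6 (6T16, order 720). By Dedekind's theorem, for a prime p not dividing disc(f) the degrees of the irreducible factors of f mod p form the cycle type of an element of G. Factoring f modulo the 79 such primes p <= 419 (skipping 2, 3, which divide the discriminant), each new pattern first appears at: mod 5: f = (x^2 + x + 2)(x^2 + 3x + 3)(x^2 + 4x + 1), pattern 2+2+2; mod 7: f = (x^6 + 2x^5 + 4x^4 + x^3 + 2x^2 + 4x + 3), pattern 6; mod 11: f = (x)(x + 7)(x^2 + 5x + 1)(x^2 + 9x + 4), pattern 2+2+1+1; mod 19: f = (x^3 + 13x^2 + 12x + 5)(x^3 + 13x^2 + 12x + 17), pattern 3+3; mod 43: f = (x + 1)(x + 16)(x + 19)(x + 20)(x + 23)(x + 38), pattern 1+1+1+1+1+1. No other pattern occurs in this range, so the set of observed cycle types is {2+2+2, 6, 2+2+1+1, 3+3, 1+1+1+1+1+1}. The candidates containing elements of all these cycle types are D_6 (6T3) of order 12, A_4 x C_2 (6T6) of order 24, S_3 x S_3 (6T9) of order 36, S_4 x C_2 (6T11) of order 48, (S_3 x S_3) : C_2 (6T13) of order 72, PGL(2,5) (6T14) of order 120, S_6 (6T16) of order 720; the others are excluded. The observed types are precisely the cycle types that occur in D_6 (6T3). Each of the other remaining candidates has further cycle types, and by the Chebotarev density theorem the matching factorization patterns would occur for a proportion of primes equal to their share of the group: A_4 x C_2 (6T6) additionally contains elements of type 2+1+1+1+1 (3 of its 24 elements, about 12% of primes); S_3 x S_3 (6T9) additionally contains elements of type 3+1+1+1 (4 of its 36 elements, about 11% of primes); S_4 x C_2 (6T11) additionally contains elements of type 4+2, 4+1+1, 2+1+1+1+1 (15 of its 48 elements, about 31% of primes); (S_3 x S_3) : C_2 (6T13) additionally contains elements of type 4+2, 3+2+1, 3+1+1+1, 2+1+1+1+1 (40 of its 72 elements, about 56% of primes); PGL(2,5) (6T14) additionally contains elements of type 5+1, 4+1+1 (54 of its 120 elements, about 45% of primes); S_6 (6T16) additionally contains elements of type 5+1, 4+2, 4+1+1, 3+2+1, 3+1+1+1, 2+1+1+1+1 (499 of its 720 elements, about 69% of primes). None of the 79 primes tested shows any such pattern (for each of these groups the chance of that is below 10^-4), which rules them out. Hence G = D_6 (6T3), of order 12.

D_6, the dihedral group of order 12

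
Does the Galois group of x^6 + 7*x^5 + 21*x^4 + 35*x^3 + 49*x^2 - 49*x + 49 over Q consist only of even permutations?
No

The polynomial is irreducible of degree 6 over Q. Its discriminant is -3074760881305687, which is not a perfect square. A Galois group lies in the alternating group exactly when the discriminant is a square in Q, so the Galois group (C_6) is not contained in A_6.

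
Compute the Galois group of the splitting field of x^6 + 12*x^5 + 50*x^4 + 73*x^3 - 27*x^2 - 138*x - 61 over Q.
The polynomial f is an irreducible sextic over Q, so G = Gal(f/Q) is one of the 16 transitive subgroups 6T1, ..., 6T16 of S_6. The discriminant of f is 30991489 = 5567^2, a perfect square, so G is contained in A_6. The transitive groups of degree 6 contained in A_6 are: A_4 (6T4, order 12), S_4 (6T7, order 24), (C_3 x C_3) : C_4 (6T10, order 36), PSL(2,5) (6T12, order 60), A_6 (6T15, order 360). By Dedekind's theorem, for a prime p not dividing disc(f) the degrees of the irreducible factors of f mod p form the cycle type of an element of G. Factoring f modulo the 21 such primes p <= 79 (skipping 19, which divides the discriminant), each new pattern first appears at: mod 2: f = (x + 1)(x^5 + x^4 + x^3 + x + 1), pattern 5+1; mod 7: f = (x^3 + x^2 + 3x + 5)(x^3 + 4x^2 + x + 6), pattern 3+3; mod 61: f = (x)(x + 39)(x^2 + 15x + 13)(x^2 + 19x + 12), pattern 2+2+1+1. No other pattern occurs in this range, so the set of observed cycle types is {5+1, 3+3, 2+2+1+1}. The candidates containing elements of all these cycle types are PSL(2,5) (6T12) of order 60, A_6 (6T15) of order 360; the others are excluded. The observed types are precisely the cycle types that occur in PSL(2,5) (6T12) (apart from the identity). Each of the other remaining candidates has further cycle types, and by the Chebotarev density theorem the matching factorization patterns would occur for a proportion of primes equal to their share of the group: A_6 (6T15) additionally contains elements of type 4+2, 3+1+1+1 (130 of its 360 elements, about 36% of primes). None of the 21 primes tested shows any such pattern (for each of these groups the chance of that is below 10^-4), which rules them out. Hence G = PSL(2,5) (6T12), of order 60.

PSL(2,5), A_5 acting on 6 points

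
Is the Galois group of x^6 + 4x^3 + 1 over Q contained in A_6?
No

The polynomial is irreducible of degree 6 over Q. Its discriminant is 1259712, which is not a perfect square. A Galois group lies in the alternating group exactly when the discriminant is a square in Q, so the Galois group (D_6) is not contained in A_6.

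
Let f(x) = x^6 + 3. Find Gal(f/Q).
6T2: S_3

The polynomial f is an irreducible sextic over Q, so G = Gal(f/Q) is one of the 16 transitive subgroups 6T1, ..., 6T16 of S_6. The discriminant of f is -11337408, which is not a perfect square, so G is not contained in A_6. The transitive groups of degree 6 not contained in A_6 are: C_6 (6T1, order 6), S_3 (6T2, order 6), D_6 (6T3, order 12), C_3 x S_3 (6T5, order 18), A_4 x C_2 (6T6, order 24), S_4 (6T8, order 24), S_3 x S_3 (6T9, order 36), S_4 x C_2 (6T11, order 48), (S_3 x S_3) : C_2 (6T13, order 72), PGL(2,5) (6T14, order 120), S_6 (6T16, order 720). By Dedekind's theorem, for a prime p not dividing disc(f) the degrees of the irreducible factors of f mod p form the cycle type of an element of G. Factoring f modulo the 23 such primes p <= 97 (skipping 2, 3, which divide the discriminant), each new pattern first appears at: mod 5: f = (x^2 + 2)(x^2 + x + 2)(x^2 + 4x + 2), pattern 2+2+2; mod 7: f = (x^3 + 2)(x^3 + 5), pattern 3+3; mod 61: f = (x + 3)(x + 19)(x + 22)(x + 39)(x + 42)(x + 58), pattern 1+1+1+1+1+1. No other pattern occurs in this range, so the set of observed cycle types is {2+2+2, 3+3, 1+1+1+1+1+1}. The candidates containing elements of all these cycle types are C_6 (6T1) of order 6, S_3 (6T2) of order 6, D_6 (6T3) of order 12, C_3 x S_3 (6T5) of order 18, A_4 x C_2 (6T6) of order 24, S_4 (6T8) of order 24, S_3 x S_3 (6T9) of order 36, S_4 x C_2 (6T11) of order 48, (S_3 x S_3) : C_2 (6T13) of order 72, PGL(2,5) (6T14) of order 120, S_6 (6T16) of order 720; the others are excluded. The observed types are precisely the cycle types that occur in S_3 (6T2). Each of the other remaining candidates has further cycle types, and by the Chebotarev density theorem the matching factorization patterns would occur for a proportion of primes equal to their share of the group: C_6 (6T1) additionally contains elements of type 6 (2 of its 6 elements, about 33% of primes); D_6 (6T3) additionally contains elements of type 6, 2+2+1+1 (5 of its 12 elements, about 42% of primes); C_3 x S_3 (6T5) additionally contains elements of type 6, 3+1+1+1 (10 of its 18 elements, about 56% of primes); A_4 x C_2 (6T6) additionally contains elements of type 6, 2+2+1+1, 2+1+1+1+1 (14 of its 24 elements, about 58% of primes); S_4 (6T8) additionally contains elements of type 4+1+1, 2+2+1+1 (9 of its 24 elements, about 38% of primes); S_3 x S_3 (6T9) additionally contains elements of type 6, 3+1+1+1, 2+2+1+1 (25 of its 36 elements, about 69% of primes); S_4 x C_2 (6T11) additionally contains elements of type 6, 4+2, 4+1+1, 2+2+1+1, 2+1+1+1+1 (32 of its 48 elements, about 67% of primes); (S_3 x S_3) : C_2 (6T13) additionally contains elements of type 6, 4+2, 3+2+1, 3+1+1+1, 2+2+1+1, 2+1+1+1+1 (61 of its 72 elements, about 85% of primes); PGL(2,5) (6T14) additionally contains elements of type 6, 5+1, 4+1+1, 2+2+1+1 (89 of its 120 elements, about 74% of primes); S_6 (6T16) additionally contains elements of type 6, 5+1, 4+2, 4+1+1, 3+2+1, 3+1+1+1, 2+2+1+1, 2+1+1+1+1 (664 of its 720 elements, about 92% of primes). None of the 23 primes tested shows any such pattern (for each of these groups the chance of that is below 10^-4), which rules them out. Hence G = S_3 (6T2), of order 6.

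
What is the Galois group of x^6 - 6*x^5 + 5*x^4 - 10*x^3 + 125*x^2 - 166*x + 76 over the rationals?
The polynomial f is an irreducible sextic over Q, so G = Gal(f/Q) is one of the 16 transitive subgroups 6T1, ..., 6T16 of S_6. The discriminant of f is 38875225000000 = 6235000^2, a perfect square, so G is contained in A_6. The transitive groups of degree 6 contained in A_6 are: A_4 (6T4, order 12), S_4 (6T7, order 24), (C_3 x C_3) : C_4 (6T10, order 36), PSL(2,5) (6T12, order 60), A_6 (6T15, order 360). By Dedekind's theorem, for a prime p not dividing disc(f) the degrees of the irreducible factors of f mod p form the cycle type of an element of G. Factoring f modulo the 19 such primes p <= 83 (skipping 2, 5, 29, 43, which divide the discriminant), each new pattern first appears at: mod 3: f = (x^2 + 1)(x^4 + x^2 + 2x + 1), pattern 4+2; mod 11: f = (x^3 + x^2 + 7x + 4)(x^3 + 4x^2 + 5x + 8), pattern 3+3; mod 19: f = (x)(x + 14)(x^2 + 7x + 4)(x^2 + 11x + 14), pattern 2+2+1+1; mod 61: f = (x + 20)(x + 23)(x + 41)(x^3 + 32x^2 + 35x + 18), pattern 3+1+1+1. No other pattern occurs in this range, so the set of observed cycle types is {4+2, 3+3, 2+2+1+1, 3+1+1+1}. The candidates containing elements of all these cycle types are (C_3 x C_3) : C_4 (6T10) of order 36, A_6 (6T15) of order 360; the others are excluded. The observed types are precisely the cycle types that occur in (C_3 x C_3) : C_4 (6T10) (apart from the identity). Each of the other remaining candidates has further cycle types, and by the Chebotarev density theorem the matching factorization patterns would occur for a proportion of primes equal to their share of the group: A_6 (6T15) additionally contains elements of type 5+1 (144 of its 360 elements, about 40% of primes). None of the 19 primes tested shows any such pattern (for each of these groups the chance of that is below 10^-4), which rules them out. Hence G = (C_3 x C_3) : C_4 (6T10), of order 36.

(C_3 x C_3) : C_4 (order 36)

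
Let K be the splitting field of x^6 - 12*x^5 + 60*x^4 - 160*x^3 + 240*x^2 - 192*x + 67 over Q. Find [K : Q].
6

The degree of the splitting field over Q equals the order of the Galois group, so first determine the group. The polynomial f is an irreducible sextic over Q, so G = Gal(f/Q) is one of the 16 transitive subgroups 6T1, ..., 6T16 of S_6. The discriminant of f is -11337408, which is not a perfect square, so G is not contained in A_6. The transitive groups of degree 6 not contained in A_6 are: C_6 (6T1, order 6), S_3 (6T2, order 6), D_6 (6T3, order 12), C_3 x S_3 (6T5, order 18), A_4 x C_2 (6T6, order 24), S_4 (6T8, order 24), S_3 x S_3 (6T9, order 36), S_4 x C_2 (6T11, order 48), (S_3 x S_3) : C_2 (6T13, order 72), PGL(2,5) (6T14, order 120), S_6 (6T16, order 720). By Dedekind's theorem, for a prime p not dividing disc(f) the degrees of the irreducible factors of f mod p form the cycle type of an element of G. Factoring f modulo the 23 such primes p <= 97 (skipping 2, 3, which divide the discriminant), each new pattern first appears at: mod 5: f = (x^2 + 3)(x^2 + x + 1)(x^2 + 2x + 4), pattern 2+2+2; mod 7: f = (x^3 + x^2 + 5x + 1)(x^3 + x^2 + 5x + 4), pattern 3+3; mod 61: f = (x + 1)(x + 17)(x + 20)(x + 37)(x + 40)(x + 56), pattern 1+1+1+1+1+1. No other pattern occurs in this range, so the set of observed cycle types is {2+2+2, 3+3, 1+1+1+1+1+1}. The candidates containing elements of all these cycle types are C_6 (6T1) of order 6, S_3 (6T2) of order 6, D_6 (6T3) of order 12, C_3 x S_3 (6T5) of order 18, A_4 x C_2 (6T6) of order 24, S_4 (6T8) of order 24, S_3 x S_3 (6T9) of order 36, S_4 x C_2 (6T11) of order 48, (S_3 x S_3) : C_2 (6T13) of order 72, PGL(2,5) (6T14) of order 120, S_6 (6T16) of order 720; the others are excluded. The observed types are precisely the cycle types that occur in S_3 (6T2). Each of the other remaining candidates has further cycle types, and by the Chebotarev density theorem the matching factorization patterns would occur for a proportion of primes equal to their share of the group: C_6 (6T1) additionally contains elements of type 6 (2 of its 6 elements, about 33% of primes); D_6 (6T3) additionally contains elements of type 6, 2+2+1+1 (5 of its 12 elements, about 42% of primes); C_3 x S_3 (6T5) additionally contains elements of type 6, 3+1+1+1 (10 of its 18 elements, about 56% of primes); A_4 x C_2 (6T6) additionally contains elements of type 6, 2+2+1+1, 2+1+1+1+1 (14 of its 24 elements, about 58% of primes); S_4 (6T8) additionally contains elements of type 4+1+1, 2+2+1+1 (9 of its 24 elements, about 38% of primes); S_3 x S_3 (6T9) additionally contains elements of type 6, 3+1+1+1, 2+2+1+1 (25 of its 36 elements, about 69% of primes); S_4 x C_2 (6T11) additionally contains elements of type 6, 4+2, 4+1+1, 2+2+1+1, 2+1+1+1+1 (32 of its 48 elements, about 67% of primes); (S_3 x S_3) : C_2 (6T13) additionally contains elements of type 6, 4+2, 3+2+1, 3+1+1+1, 2+2+1+1, 2+1+1+1+1 (61 of its 72 elements, about 85% of primes); PGL(2,5) (6T14) additionally contains elements of type 6, 5+1, 4+1+1, 2+2+1+1 (89 of its 120 elements, about 74% of primes); S_6 (6T16) additionally contains elements of type 6, 5+1, 4+2, 4+1+1, 3+2+1, 3+1+1+1, 2+2+1+1, 2+1+1+1+1 (664 of its 720 elements, about 92% of primes). None of the 23 primes tested shows any such pattern (for each of these groups the chance of that is below 10^-4), which rules them out. Hence G = S_3 (6T2), of order 6. The Galois group S_3 (6T2) has order 6, so the splitting field has degree 6 over Q.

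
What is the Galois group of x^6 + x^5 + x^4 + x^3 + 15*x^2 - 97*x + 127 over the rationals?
6T1: C_6

The polynomial f is an irreducible sextic over Q, so G = Gal(f/Q) is one of the 16 transitive subgroups 6T1, ..., 6T16 of S_6. The discriminant of f is -3074760881305687, which is not a perfect square, so G is not contained in A_6. The transitive groups of degree 6 not contained in A_6 are: C_6 (6T1, order 6), S_3 (6T2, order 6), D_6 (6T3, order 12), C_3 x S_3 (6T5, order 18), A_4 x C_2 (6T6, order 24), S_4 (6T8, order 24), S_3 x S_3 (6T9, order 36), S_4 x C_2 (6T11, order 48), (S_3 x S_3) : C_2 (6T13, order 72), PGL(2,5) (6T14, order 120), S_6 (6T16, order 720). By Dedekind's theorem, for a prime p not dividing disc(f) the degrees of the irreducible factors of f mod p form the cycle type of an element of G. Factoring f modulo the 37 such primes p <= 173 (skipping 7, 29, 43, which divide the discriminant), each new pattern first appears at: mod 2: f = (x^3 + x + 1)(x^3 + x^2 + 1), pattern 3+3; mod 3: f = (x^6 + x^5 + x^4 + x^3 + 2x + 1), pattern 6; mod 13: f = (x^2 + 11)(x^2 + 7x + 2)(x^2 + 7x + 4), pattern 2+2+2; mod 71: f = (x + 5)(x + 7)(x + 17)(x + 18)(x + 37)(x + 59), pattern 1+1+1+1+1+1. No other pattern occurs in this range, so the set of observed cycle types is {3+3, 6, 2+2+2, 1+1+1+1+1+1}. The candidates containing elements of all these cycle types are C_6 (6T1) of order 6, D_6 (6T3) of order 12, C_3 x S_3 (6T5) of order 18, A_4 x C_2 (6T6) of order 24, S_3 x S_3 (6T9) of order 36, S_4 x C_2 (6T11) of order 48, (S_3 x S_3) : C_2 (6T13) of order 72, PGL(2,5) (6T14) of order 120, S_6 (6T16) of order 720; the others are excluded. The observed types are precisely the cycle types that occur in C_6 (6T1). Each of the other remaining candidates has further cycle types, and by the Chebotarev density theorem the matching factorization patterns would occur for a proportion of primes equal to their share of the group: D_6 (6T3) additionally contains elements of type 2+2+1+1 (3 of its 12 elements, about 25% of primes); C_3 x S_3 (6T5) additionally contains elements of type 3+1+1+1 (4 of its 18 elements, about 22% of primes); A_4 x C_2 (6T6) additionally contains elements of type 2+2+1+1, 2+1+1+1+1 (6 of its 24 elements, about 25% of primes); S_3 x S_3 (6T9) additionally contains elements of type 3+1+1+1, 2+2+1+1 (13 of its 36 elements, about 36% of primes); S_4 x C_2 (6T11) additionally contains elements of type 4+2, 4+1+1, 2+2+1+1, 2+1+1+1+1 (24 of its 48 elements, about 50% of primes); (S_3 x S_3) : C_2 (6T13) additionally contains elements of type 4+2, 3+2+1, 3+1+1+1, 2+2+1+1, 2+1+1+1+1 (49 of its 72 elements, about 68% of primes); PGL(2,5) (6T14) additionally contains elements of type 5+1, 4+1+1, 2+2+1+1 (69 of its 120 elements, about 58% of primes); S_6 (6T16) additionally contains elements of type 5+1, 4+2, 4+1+1, 3+2+1, 3+1+1+1, 2+2+1+1, 2+1+1+1+1 (544 of its 720 elements, about 76% of primes). None of the 37 primes tested shows any such pattern (for each of these groups the chance of that is below 10^-4), which rules them out. Hence G = C_6 (6T1), of order 6.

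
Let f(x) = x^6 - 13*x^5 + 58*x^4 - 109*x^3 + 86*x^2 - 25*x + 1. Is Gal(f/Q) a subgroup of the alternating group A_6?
The polynomial is irreducible of degree 6 over Q. Its discriminant is 324179200, which is not a perfect square. A Galois group lies in the alternating group exactly when the discriminant is a square in Q, so the Galois group (S_3) is not contained in A_6.

No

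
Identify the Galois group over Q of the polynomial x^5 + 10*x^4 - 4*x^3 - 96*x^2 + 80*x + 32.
The polynomial f is an irreducible quintic over Q, so G = Gal(f/Q) is a transitive subgroup of S_5: one of C_5 (5T1, order 5), D_5 (5T2, order 10), F_20 (5T3, order 20), A_5 (5T4, order 60) or S_5 (5T5, order 120). The discriminant of f is 8121314443264 = 2849792^2, a perfect square, so G is contained in A_5. The transitive groups of degree 5 contained in A_5 are: C_5 (5T1, order 5), D_5 (5T2, order 10), A_5 (5T4, order 60). By Dedekind's theorem, for a prime p not dividing disc(f) the degrees of the irreducible factors of f mod p form the cycle type of an element of G. Factoring f modulo the 14 such primes p <= 59 (skipping 2, 11, 23, which divide the discriminant), each new pattern first appears at: mod 3: f = (x^5 + x^4 + 2x^3 + 2x + 2), pattern 5; mod 43: f = (x + 13)(x + 18)(x + 19)(x + 22)(x + 24), pattern 1+1+1+1+1. No other pattern occurs in this range, so the set of observed cycle types is {5, 1+1+1+1+1}. The candidates containing elements of all these cycle types are C_5 (5T1) of order 5, D_5 (5T2) of order 10, A_5 (5T4) of order 60; the others are excluded. The observed types are precisely the cycle types that occur in C_5 (5T1). Each of the other remaining candidates has further cycle types, and by the Chebotarev density theorem the matching factorization patterns would occur for a proportion of primes equal to their share of the group: D_5 (5T2) additionally contains elements of type 2+2+1 (5 of its 10 elements, about 50% of primes); A_5 (5T4) additionally contains elements of type 3+1+1, 2+2+1 (35 of its 60 elements, about 58% of primes). None of the 14 primes tested shows any such pattern (for each of these groups the chance of that is below 10^-4), which rules them out. Hence G = C_5 (5T1), of order 5.

C_5 (order 5)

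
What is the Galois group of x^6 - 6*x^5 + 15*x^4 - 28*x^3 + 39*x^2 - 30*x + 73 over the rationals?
The polynomial f is an irreducible sextic over Q, so G = Gal(f/Q) is one of the 16 transitive subgroups 6T1, ..., 6T16 of S_6. The discriminant of f is -21134460321792, which is not a perfect square, so G is not contained in A_6. The transitive groups of degree 6 not contained in A_6 are: C_6 (6T1, order 6), S_3 (6T2, order 6), D_6 (6T3, order 12), C_3 x S_3 (6T5, order 18), A_4 x C_2 (6T6, order 24), S_4 (6T8, order 24), S_3 x S_3 (6T9, order 36), S_4 x C_2 (6T11, order 48), (S_3 x S_3) : C_2 (6T13, order 72), PGL(2,5) (6T14, order 120), S_6 (6T16, order 720). By Dedekind's theorem, for a prime p not dividing disc(f) the degrees of the irreducible factors of f mod p form the cycle type of an element of G. Factoring f modulo the 37 such primes p <= 167 (skipping 2, 3, which divide the discriminant), each new pattern first appears at: mod 5: f = (x^6 + 4x^5 + 2x^3 + 4x^2 + 3), pattern 6; mod 7: f = (x^3 + 4x^2 + 3x + 1)(x^3 + 4x^2 + 3x + 3), pattern 3+3; mod 17: f = (x^2 + 7x + 13)(x^2 + 9x + 11)(x^2 + 12x + 8), pattern 2+2+2; mod 19: f = (x + 7)(x + 9)(x + 11)(x + 12)(x + 14)(x + 17), pattern 1+1+1+1+1+1. No other pattern occurs in this range, so the set of observed cycle types is {6, 3+3, 2+2+2, 1+1+1+1+1+1}. The candidates containing elements of all these cycle types are C_6 (6T1) of order 6, D_6 (6T3) of order 12, C_3 x S_3 (6T5) of order 18, A_4 x C_2 (6T6) of order 24, S_3 x S_3 (6T9) of order 36, S_4 x C_2 (6T11) of order 48, (S_3 x S_3) : C_2 (6T13) of order 72, PGL(2,5) (6T14) of order 120, S_6 (6T16) of order 720; the others are excluded. The observed types are precisely the cycle types that occur in C_6 (6T1). Each of the other remaining candidates has further cycle types, and by the Chebotarev density theorem the matching factorization patterns would occur for a proportion of primes equal to their share of the group: D_6 (6T3) additionally contains elements of type 2+2+1+1 (3 of its 12 elements, about 25% of primes); C_3 x S_3 (6T5) additionally contains elements of type 3+1+1+1 (4 of its 18 elements, about 22% of primes); A_4 x C_2 (6T6) additionally contains elements of type 2+2+1+1, 2+1+1+1+1 (6 of its 24 elements, about 25% of primes); S_3 x S_3 (6T9) additionally contains elements of type 3+1+1+1, 2+2+1+1 (13 of its 36 elements, about 36% of primes); S_4 x C_2 (6T11) additionally contains elements of type 4+2, 4+1+1, 2+2+1+1, 2+1+1+1+1 (24 of its 48 elements, about 50% of primes); (S_3 x S_3) : C_2 (6T13) additionally contains elements of type 4+2, 3+2+1, 3+1+1+1, 2+2+1+1, 2+1+1+1+1 (49 of its 72 elements, about 68% of primes); PGL(2,5) (6T14) additionally contains elements of type 5+1, 4+1+1, 2+2+1+1 (69 of its 120 elements, about 58% of primes); S_6 (6T16) additionally contains elements of type 5+1, 4+2, 4+1+1, 3+2+1, 3+1+1+1, 2+2+1+1, 2+1+1+1+1 (544 of its 720 elements, about 76% of primes). None of the 37 primes tested shows any such pattern (for each of these groups the chance of that is below 10^-4), which rules them out. Hence G = C_6 (6T1), of order 6.

C_6, the cyclic group of order 6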